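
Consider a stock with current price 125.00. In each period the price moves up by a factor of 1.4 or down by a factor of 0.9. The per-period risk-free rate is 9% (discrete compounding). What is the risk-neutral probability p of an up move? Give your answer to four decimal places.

p = 0.3800

Risk-neutral probability p = (1 + 0.09 − 0.9)/(1.4 − 0.9) = 0.1900/0.5000 = 0.3800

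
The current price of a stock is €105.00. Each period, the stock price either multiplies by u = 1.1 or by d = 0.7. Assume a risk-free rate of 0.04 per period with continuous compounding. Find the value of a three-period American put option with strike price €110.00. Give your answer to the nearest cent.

Risk-neutral probability p = (e^0.04 − 0.7)/(1.1 − 0.7) = 0.3408/0.4000 = 0.8520
Terminal stock prices: S_uuu = 139.8, S_uud = 88.94, S_udd = 56.59, S_ddd = 36.01
Terminal payoffs (K − S): max(-29.76, 0) = 0, max(21.06, 0) = 21.06, max(53.41, 0) = 53.41, max(73.99, 0) = 73.99
Node uu (S = 127.1): continuation = e^(−0.04)·[0.8520·0.0000 + 0.1480·21.0650] = 2.9948; exercise value = 0.0000 ≤ continuation, so V_uu = 2.9948
Node ud (S = 80.85): continuation = e^(−0.04)·[0.8520·21.0650 + 0.1480·53.4050] = 24.8368; exercise value = 29.1500 > continuation, so V_ud = 29.1500 (exercise)
Node dd (S = 51.45): continuation = e^(−0.04)·[0.8520·53.4050 + 0.1480·73.9850] = 54.2368; exercise value = 58.5500 > continuation, so V_dd = 58.5500 (exercise)
Node u (S = 115.5): continuation = e^(−0.04)·[0.8520·2.9948 + 0.1480·29.1500] = 6.5959; exercise value = 0.0000 ≤ continuation, so V_u = 6.5959
Node d (S = 73.5): continuation = e^(−0.04)·[0.8520·29.1500 + 0.1480·58.5500] = 32.1868; exercise value = 36.5000 > continuation, so V_d = 36.5000 (exercise)
Node 0 (S = 105): continuation = e^(−0.04)·[0.8520·6.5959 + 0.1480·36.5000] = 10.5888; exercise value = 5.0000 ≤ continuation, so V_0 = 10.5888

€10.59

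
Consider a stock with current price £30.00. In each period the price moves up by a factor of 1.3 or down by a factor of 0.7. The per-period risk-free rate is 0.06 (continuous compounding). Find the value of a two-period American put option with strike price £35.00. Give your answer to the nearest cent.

Risk-neutral probability p = (e^0.06 − 0.7)/(1.3 − 0.7) = 0.3618/0.6000 = 0.6031
Terminal stock prices: S_uu = 50.7, S_ud = 27.3, S_dd = 14.7
Terminal payoffs (K − S): max(-15.7, 0) = 0, max(7.7, 0) = 7.7, max(20.3, 0) = 20.3
Node u (S = 39): continuation = e^(−0.06)·[0.6031·0.0000 + 0.3969·7.7000] = 2.8784; exercise value = 0.0000 ≤ continuation, so V_u = 2.8784
Node d (S = 21): continuation = e^(−0.06)·[0.6031·7.7000 + 0.3969·20.3000] = 11.9618; exercise value = 14.0000 > continuation, so V_d = 14.0000 (exercise)
Node 0 (S = 30): continuation = e^(−0.06)·[0.6031·2.8784 + 0.3969·14.0000] = 6.8683; exercise value = 5.0000 ≤ continuation, so V_0 = 6.8683

£6.87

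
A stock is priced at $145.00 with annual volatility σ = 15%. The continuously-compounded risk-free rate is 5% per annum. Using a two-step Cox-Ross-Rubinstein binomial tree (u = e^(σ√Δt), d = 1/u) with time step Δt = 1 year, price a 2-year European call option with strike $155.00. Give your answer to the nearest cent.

$14.76

CRR parameters: u = e^(σ√Δt) = e^(0.15·√1) = 1.1618, d = 1/u = 0.8607
Per-period rate: rΔt = 0.05·1 = 0.05, so R = e^0.05 = 1.0513
Risk-neutral probability p = (e^0.05 − 0.8607)/(1.1618 − 0.8607) = 0.1906/0.3011 = 0.6328
Terminal stock prices: S_uu = 195.7, S_ud = 145, S_dd = 107.4
Terminal payoffs (S − K): max(40.73, 0) = 40.73, max(-10, 0) = 0, max(-47.58, 0) = 0
Node u (S = 168.5): V_u = e^(−0.05)·[0.6328·40.7295 + 0.3672·0.0000] = 24.5180
Node d (S = 124.8): V_d = e^(−0.05)·[0.6328·0.0000 + 0.3672·0.0000] = 0.0000
Node 0 (S = 145): V_0 = e^(−0.05)·[0.6328·24.5180 + 0.3672·0.0000] = 14.7591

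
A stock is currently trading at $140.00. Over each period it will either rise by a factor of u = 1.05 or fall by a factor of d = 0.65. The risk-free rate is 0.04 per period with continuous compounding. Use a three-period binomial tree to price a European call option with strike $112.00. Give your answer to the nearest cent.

$41.42

Risk-neutral probability p = (e^0.04 − 0.65)/(1.05 − 0.65) = 0.3908/0.4000 = 0.9770
Terminal stock prices: S_uuu = 162.1, S_uud = 100.3, S_udd = 62.11, S_ddd = 38.45
Terminal payoffs (S − K): max(50.07, 0) = 50.07, max(-11.67, 0) = 0, max(-49.89, 0) = 0, max(-73.55, 0) = 0
Node uu (S = 154.3): V_uu = e^(−0.04)·[0.9770·50.0675 + 0.0230·0.0000] = 46.9992
Node ud (S = 95.55): V_ud = e^(−0.04)·[0.9770·0.0000 + 0.0230·0.0000] = 0.0000
Node dd (S = 59.15): V_dd = e^(−0.04)·[0.9770·0.0000 + 0.0230·0.0000] = 0.0000
Node u (S = 147): V_u = e^(−0.04)·[0.9770·46.9992 + 0.0230·0.0000] = 44.1190
Node d (S = 91): V_d = e^(−0.04)·[0.9770·0.0000 + 0.0230·0.0000] = 0.0000
Node 0 (S = 140): V_0 = e^(−0.04)·[0.9770·44.1190 + 0.0230·0.0000] = 41.4152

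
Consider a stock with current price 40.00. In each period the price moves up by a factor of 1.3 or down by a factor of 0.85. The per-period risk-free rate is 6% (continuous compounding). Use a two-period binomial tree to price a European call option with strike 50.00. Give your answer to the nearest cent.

Risk-neutral probability p = (e^0.06 − 0.85)/(1.3 − 0.85) = 0.2118/0.4500 = 0.4707
Terminal stock prices: S_uu = 67.6, S_ud = 44.2, S_dd = 28.9
Terminal payoffs (S − K): max(17.6, 0) = 17.6, max(-5.8, 0) = 0, max(-21.1, 0) = 0
Node u (S = 52): V_u = e^(−0.06)·[0.4707·17.6000 + 0.5293·0.0000] = 7.8027
Node d (S = 34): V_d = e^(−0.06)·[0.4707·0.0000 + 0.5293·0.0000] = 0.0000
Node 0 (S = 40): V_0 = e^(−0.06)·[0.4707·7.8027 + 0.5293·0.0000] = 3.4592

3.46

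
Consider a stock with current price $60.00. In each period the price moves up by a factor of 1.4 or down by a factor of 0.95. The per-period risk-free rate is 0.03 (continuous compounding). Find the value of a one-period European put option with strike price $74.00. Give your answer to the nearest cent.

$13.55

Risk-neutral probability p = (e^0.03 − 0.95)/(1.4 − 0.95) = 0.0805/0.4500 = 0.1788
Terminal stock prices: S_u = 84, S_d = 57
Terminal payoffs (K − S): max(-10, 0) = 0, max(17, 0) = 17
Node 0 (S = 60): V_0 = e^(−0.03)·[0.1788·0.0000 + 0.8212·17.0000] = 13.5480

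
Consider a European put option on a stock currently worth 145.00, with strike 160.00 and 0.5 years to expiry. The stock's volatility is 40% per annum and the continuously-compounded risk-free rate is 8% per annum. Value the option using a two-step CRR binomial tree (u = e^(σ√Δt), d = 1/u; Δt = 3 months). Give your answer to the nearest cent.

CRR parameters: u = e^(σ√Δt) = e^(0.4·√0.25) = 1.2214, d = 1/u = 0.8187
Per-period rate: rΔt = 0.08·0.25 = 0.02, so R = e^0.02 = 1.0202
Risk-neutral probability p = (e^0.02 − 0.8187)/(1.2214 − 0.8187) = 0.2015/0.4027 = 0.5003
Terminal stock prices: S_uu = 216.3, S_ud = 145, S_dd = 97.2
Terminal payoffs (K − S): max(-56.31, 0) = 0, max(15, 0) = 15, max(62.8, 0) = 62.8
Node u (S = 177.1): V_u = e^(−0.02)·[0.5003·0.0000 + 0.4997·15.0000] = 7.3466
Node d (S = 118.7): V_d = e^(−0.02)·[0.5003·15.0000 + 0.4997·62.8036] = 38.1158
Node 0 (S = 145): V_0 = e^(−0.02)·[0.5003·7.3466 + 0.4997·38.1158] = 22.2710

22.27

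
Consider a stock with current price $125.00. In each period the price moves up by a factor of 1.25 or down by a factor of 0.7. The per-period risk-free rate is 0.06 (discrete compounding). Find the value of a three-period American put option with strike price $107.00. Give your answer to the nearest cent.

$8.85

Risk-neutral probability p = (1 + 0.06 − 0.7)/(1.25 − 0.7) = 0.3600/0.5500 = 0.6545
Terminal stock prices: S_uuu = 244.1, S_uud = 136.7, S_udd = 76.56, S_ddd = 42.87
Terminal payoffs (K − S): max(-137.1, 0) = 0, max(-29.72, 0) = 0, max(30.44, 0) = 30.44, max(64.12, 0) = 64.12
Node uu (S = 195.3): continuation = 1/1.06·[0.6545·0.0000 + 0.3455·0.0000] = 0.0000; exercise value = 0.0000 ≤ continuation, so V_uu = 0.0000
Node ud (S = 109.4): continuation = 1/1.06·[0.6545·0.0000 + 0.3455·30.4375] = 9.9196; exercise value = 0.0000 ≤ continuation, so V_ud = 9.9196
Node dd (S = 61.25): continuation = 1/1.06·[0.6545·30.4375 + 0.3455·64.1250] = 39.6934; exercise value = 45.7500 > continuation, so V_dd = 45.7500 (exercise)
Node u (S = 156.2): continuation = 1/1.06·[0.6545·0.0000 + 0.3455·9.9196] = 3.2328; exercise value = 0.0000 ≤ continuation, so V_u = 3.2328
Node d (S = 87.5): continuation = 1/1.06·[0.6545·9.9196 + 0.3455·45.7500] = 21.0353; exercise value = 19.5000 ≤ continuation, so V_d = 21.0353
Node 0 (S = 125): continuation = 1/1.06·[0.6545·3.2328 + 0.3455·21.0353] = 8.8516; exercise value = 0.0000 ≤ continuation, so V_0 = 8.8516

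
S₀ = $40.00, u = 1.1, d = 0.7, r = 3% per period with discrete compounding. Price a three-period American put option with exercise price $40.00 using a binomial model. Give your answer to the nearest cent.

$3.96

Risk-neutral probability p = (1 + 0.03 − 0.7)/(1.1 − 0.7) = 0.3300/0.4000 = 0.8250
Terminal stock prices: S_uuu = 53.24, S_uud = 33.88, S_udd = 21.56, S_ddd = 13.72
Terminal payoffs (K − S): max(-13.24, 0) = 0, max(6.12, 0) = 6.12, max(18.44, 0) = 18.44, max(26.28, 0) = 26.28
Node uu (S = 48.4): continuation = 1/1.03·[0.8250·0.0000 + 0.1750·6.1200] = 1.0398; exercise value = 0.0000 ≤ continuation, so V_uu = 1.0398
Node ud (S = 30.8): continuation = 1/1.03·[0.8250·6.1200 + 0.1750·18.4400] = 8.0350; exercise value = 9.2000 > continuation, so V_ud = 9.2000 (exercise)
Node dd (S = 19.6): continuation = 1/1.03·[0.8250·18.4400 + 0.1750·26.2800] = 19.2350; exercise value = 20.4000 > continuation, so V_dd = 20.4000 (exercise)
Node u (S = 44): continuation = 1/1.03·[0.8250·1.0398 + 0.1750·9.2000] = 2.3960; exercise value = 0.0000 ≤ continuation, so V_u = 2.3960
Node d (S = 28): continuation = 1/1.03·[0.8250·9.2000 + 0.1750·20.4000] = 10.8350; exercise value = 12.0000 > continuation, so V_d = 12.0000 (exercise)
Node 0 (S = 40): continuation = 1/1.03·[0.8250·2.3960 + 0.1750·12.0000] = 3.9579; exercise value = 0.0000 ≤ continuation, so V_0 = 3.9579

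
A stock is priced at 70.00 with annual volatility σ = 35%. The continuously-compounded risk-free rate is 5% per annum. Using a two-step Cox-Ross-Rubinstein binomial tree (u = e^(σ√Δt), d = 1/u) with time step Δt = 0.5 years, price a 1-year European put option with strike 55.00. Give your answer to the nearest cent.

3.06

CRR parameters: u = e^(σ√Δt) = e^(0.35·√0.5) = 1.2808, d = 1/u = 0.7808
Per-period rate: rΔt = 0.05·0.5 = 0.025, so R = e^0.025 = 1.0253
Risk-neutral probability p = (e^0.025 − 0.7808)/(1.2808 − 0.7808) = 0.2446/0.5000 = 0.4891
Terminal stock prices: S_uu = 114.8, S_ud = 70, S_dd = 42.67
Terminal payoffs (K − S): max(-59.83, 0) = 0, max(-15, 0) = 0, max(12.33, 0) = 12.33
Node u (S = 89.66): V_u = e^(−0.025)·[0.4891·0.0000 + 0.5109·0.0000] = 0.0000
Node d (S = 54.65): V_d = e^(−0.025)·[0.4891·0.0000 + 0.5109·12.3290] = 6.1437
Node 0 (S = 70): V_0 = e^(−0.025)·[0.4891·0.0000 + 0.5109·6.1437] = 3.0615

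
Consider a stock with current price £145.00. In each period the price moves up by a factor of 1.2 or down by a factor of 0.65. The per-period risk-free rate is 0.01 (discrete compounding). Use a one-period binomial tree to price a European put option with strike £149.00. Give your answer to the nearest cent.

Risk-neutral probability p = (1 + 0.01 − 0.65)/(1.2 − 0.65) = 0.3600/0.5500 = 0.6545
Terminal stock prices: S_u = 174, S_d = 94.25
Terminal payoffs (K − S): max(-25, 0) = 0, max(54.75, 0) = 54.75
Node 0 (S = 145): V_0 = 1/1.01·[0.6545·0.0000 + 0.3455·54.7500] = 18.7264

£18.73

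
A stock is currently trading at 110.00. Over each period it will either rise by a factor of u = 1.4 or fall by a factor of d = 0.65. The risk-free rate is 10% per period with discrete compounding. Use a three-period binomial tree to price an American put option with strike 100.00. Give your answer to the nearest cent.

Risk-neutral probability p = (1 + 0.1 − 0.65)/(1.4 − 0.65) = 0.4500/0.7500 = 0.6000
Terminal stock prices: S_uuu = 301.8, S_uud = 140.1, S_udd = 65.07, S_ddd = 30.21
Terminal payoffs (K − S): max(-201.8, 0) = 0, max(-40.14, 0) = 0, max(34.93, 0) = 34.93, max(69.79, 0) = 69.79
Node uu (S = 215.6): continuation = 1/1.1·[0.6000·0.0000 + 0.4000·0.0000] = 0.0000; exercise value = 0.0000 ≤ continuation, so V_uu = 0.0000
Node ud (S = 100.1): continuation = 1/1.1·[0.6000·0.0000 + 0.4000·34.9350] = 12.7036; exercise value = 0.0000 ≤ continuation, so V_ud = 12.7036
Node dd (S = 46.48): continuation = 1/1.1·[0.6000·34.9350 + 0.4000·69.7912] = 44.4341; exercise value = 53.5250 > continuation, so V_dd = 53.5250 (exercise)
Node u (S = 154): continuation = 1/1.1·[0.6000·0.0000 + 0.4000·12.7036] = 4.6195; exercise value = 0.0000 ≤ continuation, so V_u = 4.6195
Node d (S = 71.5): continuation = 1/1.1·[0.6000·12.7036 + 0.4000·53.5250] = 26.3929; exercise value = 28.5000 > continuation, so V_d = 28.5000 (exercise)
Node 0 (S = 110): continuation = 1/1.1·[0.6000·4.6195 + 0.4000·28.5000] = 12.8834; exercise value = 0.0000 ≤ continuation, so V_0 = 12.8834

12.88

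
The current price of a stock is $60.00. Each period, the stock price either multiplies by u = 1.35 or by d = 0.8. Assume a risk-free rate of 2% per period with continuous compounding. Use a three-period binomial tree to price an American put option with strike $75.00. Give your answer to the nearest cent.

Risk-neutral probability p = (e^0.02 − 0.8)/(1.35 − 0.8) = 0.2202/0.5500 = 0.4004
Terminal stock prices: S_uuu = 147.6, S_uud = 87.48, S_udd = 51.84, S_ddd = 30.72
Terminal payoffs (K − S): max(-72.62, 0) = 0, max(-12.48, 0) = 0, max(23.16, 0) = 23.16, max(44.28, 0) = 44.28
Node uu (S = 109.4): continuation = e^(−0.02)·[0.4004·0.0000 + 0.5996·0.0000] = 0.0000; exercise value = 0.0000 ≤ continuation, so V_uu = 0.0000
Node ud (S = 64.8): continuation = e^(−0.02)·[0.4004·0.0000 + 0.5996·23.1600] = 13.6125; exercise value = 10.2000 ≤ continuation, so V_ud = 13.6125
Node dd (S = 38.4): continuation = e^(−0.02)·[0.4004·23.1600 + 0.5996·44.2800] = 35.1149; exercise value = 36.6000 > continuation, so V_dd = 36.6000 (exercise)
Node u (S = 81): continuation = e^(−0.02)·[0.4004·0.0000 + 0.5996·13.6125] = 8.0009; exercise value = 0.0000 ≤ continuation, so V_u = 8.0009
Node d (S = 48): continuation = e^(−0.02)·[0.4004·13.6125 + 0.5996·36.6000] = 26.8541; exercise value = 27.0000 > continuation, so V_d = 27.0000 (exercise)
Node 0 (S = 60): continuation = e^(−0.02)·[0.4004·8.0009 + 0.5996·27.0000] = 19.0094; exercise value = 15.0000 ≤ continuation, so V_0 = 19.0094

$19.01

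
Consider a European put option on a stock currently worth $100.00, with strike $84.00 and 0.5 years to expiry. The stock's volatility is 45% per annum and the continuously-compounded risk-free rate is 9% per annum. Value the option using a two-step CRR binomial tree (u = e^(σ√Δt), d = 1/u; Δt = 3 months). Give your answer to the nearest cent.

$4.95

CRR parameters: u = e^(σ√Δt) = e^(0.45·√0.25) = 1.2523, d = 1/u = 0.7985
Per-period rate: rΔt = 0.09·0.25 = 0.0225, so R = e^0.0225 = 1.0228
Risk-neutral probability p = (e^0.0225 − 0.7985)/(1.2523 − 0.7985) = 0.2242/0.4538 = 0.4941
Terminal stock prices: S_uu = 156.8, S_ud = 100, S_dd = 63.76
Terminal payoffs (K − S): max(-72.83, 0) = 0, max(-16, 0) = 0, max(20.24, 0) = 20.24
Node u (S = 125.2): V_u = e^(−0.0225)·[0.4941·0.0000 + 0.5059·0.0000] = 0.0000
Node d (S = 79.85): V_d = e^(−0.0225)·[0.4941·0.0000 + 0.5059·20.2372] = 10.0096
Node 0 (S = 100): V_0 = e^(−0.0225)·[0.4941·0.0000 + 0.5059·10.0096] = 4.9509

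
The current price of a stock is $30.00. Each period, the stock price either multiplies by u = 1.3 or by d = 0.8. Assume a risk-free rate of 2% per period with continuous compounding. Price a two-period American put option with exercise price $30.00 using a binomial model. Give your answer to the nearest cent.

Risk-neutral probability p = (e^0.02 − 0.8)/(1.3 − 0.8) = 0.2202/0.5000 = 0.4404
Terminal stock prices: S_uu = 50.7, S_ud = 31.2, S_dd = 19.2
Terminal payoffs (K − S): max(-20.7, 0) = 0, max(-1.2, 0) = 0, max(10.8, 0) = 10.8
Node u (S = 39): continuation = e^(−0.02)·[0.4404·0.0000 + 0.5596·0.0000] = 0.0000; exercise value = 0.0000 ≤ continuation, so V_u = 0.0000
Node d (S = 24): continuation = e^(−0.02)·[0.4404·0.0000 + 0.5596·10.8000] = 5.9240; exercise value = 6.0000 > continuation, so V_d = 6.0000 (exercise)
Node 0 (S = 30): continuation = e^(−0.02)·[0.4404·0.0000 + 0.5596·6.0000] = 3.2911; exercise value = 0.0000 ≤ continuation, so V_0 = 3.2911

$3.29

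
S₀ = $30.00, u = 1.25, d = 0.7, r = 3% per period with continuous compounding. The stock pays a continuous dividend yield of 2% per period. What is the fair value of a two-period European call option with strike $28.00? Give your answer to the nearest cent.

$5.65

Per-period risk-free factor R = e^0.03 = 1.0305; dividend-adjusted growth = e^(0.03−0.02) = 1.0101.
Risk-neutral probability p = (1.0101 − 0.7)/(1.25 − 0.7) = 0.3101/0.5500 = 0.5637
Terminal stock prices: S_uu = 46.88, S_ud = 26.25, S_dd = 14.7
Terminal payoffs (S − K): max(18.88, 0) = 18.88, max(-1.75, 0) = 0, max(-13.3, 0) = 0
Node u (S = 37.5): V_u = e^(−0.03)·[0.5637·18.8750 + 0.4363·0.0000] = 10.3259
Node d (S = 21): V_d = e^(−0.03)·[0.5637·0.0000 + 0.4363·0.0000] = 0.0000
Node 0 (S = 30): V_0 = e^(−0.03)·[0.5637·10.3259 + 0.4363·0.0000] = 5.6490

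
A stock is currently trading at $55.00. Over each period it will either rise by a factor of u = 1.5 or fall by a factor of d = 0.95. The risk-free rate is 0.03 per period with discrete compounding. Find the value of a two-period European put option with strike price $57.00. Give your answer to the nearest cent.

$5.07

Risk-neutral probability p = (1 + 0.03 − 0.95)/(1.5 − 0.95) = 0.0800/0.5500 = 0.1455
Terminal stock prices: S_uu = 123.8, S_ud = 78.38, S_dd = 49.64
Terminal payoffs (K − S): max(-66.75, 0) = 0, max(-21.38, 0) = 0, max(7.363, 0) = 7.363
Node u (S = 82.5): V_u = 1/1.03·[0.1455·0.0000 + 0.8545·0.0000] = 0.0000
Node d (S = 52.25): V_d = 1/1.03·[0.1455·0.0000 + 0.8545·7.3625] = 6.1083
Node 0 (S = 55): V_0 = 1/1.03·[0.1455·0.0000 + 0.8545·6.1083] = 5.0678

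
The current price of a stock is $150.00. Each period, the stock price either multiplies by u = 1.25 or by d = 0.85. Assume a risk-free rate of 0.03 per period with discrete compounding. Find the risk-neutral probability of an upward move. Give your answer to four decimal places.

Risk-neutral probability p = (1 + 0.03 − 0.85)/(1.25 − 0.85) = 0.1800/0.4000 = 0.4500

p = 0.4500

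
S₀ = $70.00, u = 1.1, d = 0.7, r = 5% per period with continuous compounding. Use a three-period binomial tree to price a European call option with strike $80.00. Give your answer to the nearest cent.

Risk-neutral probability p = (e^0.05 − 0.7)/(1.1 − 0.7) = 0.3513/0.4000 = 0.8782
Terminal stock prices: S_uuu = 93.17, S_uud = 59.29, S_udd = 37.73, S_ddd = 24.01
Terminal payoffs (S − K): max(13.17, 0) = 13.17, max(-20.71, 0) = 0, max(-42.27, 0) = 0, max(-55.99, 0) = 0
Node uu (S = 84.7): V_uu = e^(−0.05)·[0.8782·13.1700 + 0.1218·0.0000] = 11.0015
Node ud (S = 53.9): V_ud = e^(−0.05)·[0.8782·0.0000 + 0.1218·0.0000] = 0.0000
Node dd (S = 34.3): V_dd = e^(−0.05)·[0.8782·0.0000 + 0.1218·0.0000] = 0.0000
Node u (S = 77): V_u = e^(−0.05)·[0.8782·11.0015 + 0.1218·0.0000] = 9.1901
Node d (S = 49): V_d = e^(−0.05)·[0.8782·0.0000 + 0.1218·0.0000] = 0.0000
Node 0 (S = 70): V_0 = e^(−0.05)·[0.8782·9.1901 + 0.1218·0.0000] = 7.6770

$7.68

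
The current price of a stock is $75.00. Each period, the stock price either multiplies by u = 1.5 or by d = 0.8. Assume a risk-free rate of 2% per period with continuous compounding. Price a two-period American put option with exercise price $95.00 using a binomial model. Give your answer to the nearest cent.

$24.55

Risk-neutral probability p = (e^0.02 − 0.8)/(1.5 − 0.8) = 0.2202/0.7000 = 0.3146
Terminal stock prices: S_uu = 168.8, S_ud = 90, S_dd = 48
Terminal payoffs (K − S): max(-73.75, 0) = 0, max(5, 0) = 5, max(47, 0) = 47
Node u (S = 112.5): continuation = e^(−0.02)·[0.3146·0.0000 + 0.6854·5.0000] = 3.3593; exercise value = 0.0000 ≤ continuation, so V_u = 3.3593
Node d (S = 60): continuation = e^(−0.02)·[0.3146·5.0000 + 0.6854·47.0000] = 33.1189; exercise value = 35.0000 > continuation, so V_d = 35.0000 (exercise)
Node 0 (S = 75): continuation = e^(−0.02)·[0.3146·3.3593 + 0.6854·35.0000] = 24.5507; exercise value = 20.0000 ≤ continuation, so V_0 = 24.5507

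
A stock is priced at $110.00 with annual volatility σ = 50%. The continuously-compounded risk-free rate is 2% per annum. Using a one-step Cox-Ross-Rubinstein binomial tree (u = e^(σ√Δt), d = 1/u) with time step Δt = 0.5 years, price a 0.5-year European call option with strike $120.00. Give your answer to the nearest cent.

$15.47

CRR parameters: u = e^(σ√Δt) = e^(0.5·√0.5) = 1.4241, d = 1/u = 0.7022
Per-period rate: rΔt = 0.02·0.5 = 0.01, so R = e^0.01 = 1.0101
Risk-neutral probability p = (e^0.01 − 0.7022)/(1.4241 − 0.7022) = 0.3079/0.7219 = 0.4264
Terminal stock prices: S_u = 156.7, S_d = 77.24
Terminal payoffs (S − K): max(36.65, 0) = 36.65, max(-42.76, 0) = 0
Node 0 (S = 110): V_0 = e^(−0.01)·[0.4264·36.6531 + 0.5736·0.0000] = 15.4749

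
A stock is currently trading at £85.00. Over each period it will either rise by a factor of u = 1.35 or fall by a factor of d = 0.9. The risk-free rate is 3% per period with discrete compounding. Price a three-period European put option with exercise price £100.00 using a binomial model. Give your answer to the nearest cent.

£15.35

Risk-neutral probability p = (1 + 0.03 − 0.9)/(1.35 − 0.9) = 0.1300/0.4500 = 0.2889
Terminal stock prices: S_uuu = 209.1, S_uud = 139.4, S_udd = 92.95, S_ddd = 61.97
Terminal payoffs (K − S): max(-109.1, 0) = 0, max(-39.42, 0) = 0, max(7.052, 0) = 7.052, max(38.03, 0) = 38.03
Node uu (S = 154.9): V_uu = 1/1.03·[0.2889·0.0000 + 0.7111·0.0000] = 0.0000
Node ud (S = 103.3): V_ud = 1/1.03·[0.2889·0.0000 + 0.7111·7.0525] = 4.8690
Node dd (S = 68.85): V_dd = 1/1.03·[0.2889·7.0525 + 0.7111·38.0350] = 28.2374
Node u (S = 114.8): V_u = 1/1.03·[0.2889·0.0000 + 0.7111·4.8690] = 3.3616
Node d (S = 76.5): V_d = 1/1.03·[0.2889·4.8690 + 0.7111·28.2374] = 20.8607
Node 0 (S = 85): V_0 = 1/1.03·[0.2889·3.3616 + 0.7111·20.8607] = 15.3451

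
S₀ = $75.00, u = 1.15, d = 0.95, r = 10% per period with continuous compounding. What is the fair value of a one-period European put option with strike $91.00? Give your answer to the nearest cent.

Risk-neutral probability p = (e^0.1 − 0.95)/(1.15 − 0.95) = 0.1552/0.2000 = 0.7759
Terminal stock prices: S_u = 86.25, S_d = 71.25
Terminal payoffs (K − S): max(4.75, 0) = 4.75, max(19.75, 0) = 19.75
Node 0 (S = 75): V_0 = e^(−0.1)·[0.7759·4.7500 + 0.2241·19.7500] = 7.3402

$7.34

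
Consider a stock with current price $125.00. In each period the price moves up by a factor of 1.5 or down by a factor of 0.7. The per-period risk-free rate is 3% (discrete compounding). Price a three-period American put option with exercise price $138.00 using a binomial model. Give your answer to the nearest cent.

Risk-neutral probability p = (1 + 0.03 − 0.7)/(1.5 − 0.7) = 0.3300/0.8000 = 0.4125
Terminal stock prices: S_uuu = 421.9, S_uud = 196.9, S_udd = 91.87, S_ddd = 42.87
Terminal payoffs (K − S): max(-283.9, 0) = 0, max(-58.88, 0) = 0, max(46.13, 0) = 46.13, max(95.12, 0) = 95.12
Node uu (S = 281.2): continuation = 1/1.03·[0.4125·0.0000 + 0.5875·0.0000] = 0.0000; exercise value = 0.0000 ≤ continuation, so V_uu = 0.0000
Node ud (S = 131.2): continuation = 1/1.03·[0.4125·0.0000 + 0.5875·46.1250] = 26.3092; exercise value = 6.7500 ≤ continuation, so V_ud = 26.3092
Node dd (S = 61.25): continuation = 1/1.03·[0.4125·46.1250 + 0.5875·95.1250] = 72.7306; exercise value = 76.7500 > continuation, so V_dd = 76.7500 (exercise)
Node u (S = 187.5): continuation = 1/1.03·[0.4125·0.0000 + 0.5875·26.3092] = 15.0064; exercise value = 0.0000 ≤ continuation, so V_u = 15.0064
Node d (S = 87.5): continuation = 1/1.03·[0.4125·26.3092 + 0.5875·76.7500] = 54.3137; exercise value = 50.5000 ≤ continuation, so V_d = 54.3137
Node 0 (S = 125): continuation = 1/1.03·[0.4125·15.0064 + 0.5875·54.3137] = 36.9898; exercise value = 13.0000 ≤ continuation, so V_0 = 36.9898

$36.99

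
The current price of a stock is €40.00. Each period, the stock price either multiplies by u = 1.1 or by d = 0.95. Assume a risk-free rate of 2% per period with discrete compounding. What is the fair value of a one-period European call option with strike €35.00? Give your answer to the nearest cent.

€5.69

Risk-neutral probability p = (1 + 0.02 − 0.95)/(1.1 − 0.95) = 0.0700/0.1500 = 0.4667
Terminal stock prices: S_u = 44, S_d = 38
Terminal payoffs (S − K): max(9, 0) = 9, max(3, 0) = 3
Node 0 (S = 40): V_0 = 1/1.02·[0.4667·9.0000 + 0.5333·3.0000] = 5.6863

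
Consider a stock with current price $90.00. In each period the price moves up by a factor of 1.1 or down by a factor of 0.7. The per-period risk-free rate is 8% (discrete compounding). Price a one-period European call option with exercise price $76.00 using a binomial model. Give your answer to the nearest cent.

Risk-neutral probability p = (1 + 0.08 − 0.7)/(1.1 − 0.7) = 0.3800/0.4000 = 0.9500
Terminal stock prices: S_u = 99, S_d = 63
Terminal payoffs (S − K): max(23, 0) = 23, max(-13, 0) = 0
Node 0 (S = 90): V_0 = 1/1.08·[0.9500·23.0000 + 0.0500·0.0000] = 20.2315

$20.23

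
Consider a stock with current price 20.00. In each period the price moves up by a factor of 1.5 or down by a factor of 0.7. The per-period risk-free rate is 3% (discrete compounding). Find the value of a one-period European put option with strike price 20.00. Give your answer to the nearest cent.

Risk-neutral probability p = (1 + 0.03 − 0.7)/(1.5 − 0.7) = 0.3300/0.8000 = 0.4125
Terminal stock prices: S_u = 30, S_d = 14
Terminal payoffs (K − S): max(-10, 0) = 0, max(6, 0) = 6
Node 0 (S = 20): V_0 = 1/1.03·[0.4125·0.0000 + 0.5875·6.0000] = 3.4223

3.42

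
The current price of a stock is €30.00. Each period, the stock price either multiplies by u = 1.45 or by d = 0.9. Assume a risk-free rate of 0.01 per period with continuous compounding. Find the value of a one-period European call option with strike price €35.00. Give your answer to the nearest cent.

€1.68

Risk-neutral probability p = (e^0.01 − 0.9)/(1.45 − 0.9) = 0.1101/0.5500 = 0.2001
Terminal stock prices: S_u = 43.5, S_d = 27
Terminal payoffs (S − K): max(8.5, 0) = 8.5, max(-8, 0) = 0
Node 0 (S = 30): V_0 = e^(−0.01)·[0.2001·8.5000 + 0.7999·0.0000] = 1.6839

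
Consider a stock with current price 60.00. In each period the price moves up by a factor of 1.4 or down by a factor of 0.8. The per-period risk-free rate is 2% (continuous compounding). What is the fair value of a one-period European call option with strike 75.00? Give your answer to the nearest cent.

3.24

Risk-neutral probability p = (e^0.02 − 0.8)/(1.4 − 0.8) = 0.2202/0.6000 = 0.3670
Terminal stock prices: S_u = 84, S_d = 48
Terminal payoffs (S − K): max(9, 0) = 9, max(-27, 0) = 0
Node 0 (S = 60): V_0 = e^(−0.02)·[0.3670·9.0000 + 0.6330·0.0000] = 3.2376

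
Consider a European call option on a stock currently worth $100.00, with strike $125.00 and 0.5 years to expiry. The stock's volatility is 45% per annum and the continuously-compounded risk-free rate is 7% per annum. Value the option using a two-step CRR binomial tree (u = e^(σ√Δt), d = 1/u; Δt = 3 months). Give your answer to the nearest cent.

$7.17

CRR parameters: u = e^(σ√Δt) = e^(0.45·√0.25) = 1.2523, d = 1/u = 0.7985
Per-period rate: rΔt = 0.07·0.25 = 0.0175, so R = e^0.0175 = 1.0177
Risk-neutral probability p = (e^0.0175 − 0.7985)/(1.2523 − 0.7985) = 0.2191/0.4538 = 0.4829
Terminal stock prices: S_uu = 156.8, S_ud = 100, S_dd = 63.76
Terminal payoffs (S − K): max(31.83, 0) = 31.83, max(-25, 0) = 0, max(-61.24, 0) = 0
Node u (S = 125.2): V_u = e^(−0.0175)·[0.4829·31.8312 + 0.5171·0.0000] = 15.1043
Node d (S = 79.85): V_d = e^(−0.0175)·[0.4829·0.0000 + 0.5171·0.0000] = 0.0000
Node 0 (S = 100): V_0 = e^(−0.0175)·[0.4829·15.1043 + 0.5171·0.0000] = 7.1671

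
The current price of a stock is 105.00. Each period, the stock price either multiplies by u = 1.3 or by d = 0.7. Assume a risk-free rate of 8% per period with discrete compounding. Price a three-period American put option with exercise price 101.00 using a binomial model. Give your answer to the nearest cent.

11.64

Risk-neutral probability p = (1 + 0.08 − 0.7)/(1.3 − 0.7) = 0.3800/0.6000 = 0.6333
Terminal stock prices: S_uuu = 230.7, S_uud = 124.2, S_udd = 66.88, S_ddd = 36.01
Terminal payoffs (K − S): max(-129.7, 0) = 0, max(-23.22, 0) = 0, max(34.12, 0) = 34.12, max(64.99, 0) = 64.99
Node uu (S = 177.5): continuation = 1/1.08·[0.6333·0.0000 + 0.3667·0.0000] = 0.0000; exercise value = 0.0000 ≤ continuation, so V_uu = 0.0000
Node ud (S = 95.55): continuation = 1/1.08·[0.6333·0.0000 + 0.3667·34.1150] = 11.5823; exercise value = 5.4500 ≤ continuation, so V_ud = 11.5823
Node dd (S = 51.45): continuation = 1/1.08·[0.6333·34.1150 + 0.3667·64.9850] = 42.0685; exercise value = 49.5500 > continuation, so V_dd = 49.5500 (exercise)
Node u (S = 136.5): continuation = 1/1.08·[0.6333·0.0000 + 0.3667·11.5823] = 3.9322; exercise value = 0.0000 ≤ continuation, so V_u = 3.9322
Node d (S = 73.5): continuation = 1/1.08·[0.6333·11.5823 + 0.3667·49.5500] = 23.6146; exercise value = 27.5000 > continuation, so V_d = 27.5000 (exercise)
Node 0 (S = 105): continuation = 1/1.08·[0.6333·3.9322 + 0.3667·27.5000] = 11.6424; exercise value = 0.0000 ≤ continuation, so V_0 = 11.6424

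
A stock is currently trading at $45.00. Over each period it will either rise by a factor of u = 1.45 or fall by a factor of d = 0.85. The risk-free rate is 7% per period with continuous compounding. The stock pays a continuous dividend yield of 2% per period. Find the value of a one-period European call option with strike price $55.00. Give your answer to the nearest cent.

Per-period risk-free factor R = e^0.07 = 1.0725; dividend-adjusted growth = e^(0.07−0.02) = 1.0513.
Risk-neutral probability p = (1.0513 − 0.85)/(1.45 − 0.85) = 0.2013/0.6000 = 0.3355
Terminal stock prices: S_u = 65.25, S_d = 38.25
Terminal payoffs (S − K): max(10.25, 0) = 10.25, max(-16.75, 0) = 0
Node 0 (S = 45): V_0 = e^(−0.07)·[0.3355·10.2500 + 0.6645·0.0000] = 3.2059

$3.21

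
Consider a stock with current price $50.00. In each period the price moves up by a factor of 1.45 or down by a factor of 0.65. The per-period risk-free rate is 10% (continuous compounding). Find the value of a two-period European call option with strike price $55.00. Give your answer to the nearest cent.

Risk-neutral probability p = (e^0.1 − 0.65)/(1.45 − 0.65) = 0.4552/0.8000 = 0.5690
Terminal stock prices: S_uu = 105.1, S_ud = 47.12, S_dd = 21.13
Terminal payoffs (S − K): max(50.12, 0) = 50.12, max(-7.875, 0) = 0, max(-33.88, 0) = 0
Node u (S = 72.5): V_u = e^(−0.1)·[0.5690·50.1250 + 0.4310·0.0000] = 25.8053
Node d (S = 32.5): V_d = e^(−0.1)·[0.5690·0.0000 + 0.4310·0.0000] = 0.0000
Node 0 (S = 50): V_0 = e^(−0.1)·[0.5690·25.8053 + 0.4310·0.0000] = 13.2851

$13.29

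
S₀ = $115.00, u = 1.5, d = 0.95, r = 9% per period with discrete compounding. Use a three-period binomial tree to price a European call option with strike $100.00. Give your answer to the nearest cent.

$38.23

Risk-neutral probability p = (1 + 0.09 − 0.95)/(1.5 − 0.95) = 0.1400/0.5500 = 0.2545
Terminal stock prices: S_uuu = 388.1, S_uud = 245.8, S_udd = 155.7, S_ddd = 98.6
Terminal payoffs (S − K): max(288.1, 0) = 288.1, max(145.8, 0) = 145.8, max(55.68, 0) = 55.68, max(-1.402, 0) = 0
Node uu (S = 258.8): V_uu = 1/1.09·[0.2545·288.1250 + 0.7455·145.8125] = 167.0069
Node ud (S = 163.9): V_ud = 1/1.09·[0.2545·145.8125 + 0.7455·55.6813] = 72.1319
Node dd (S = 103.8): V_dd = 1/1.09·[0.2545·55.6813 + 0.7455·0.0000] = 13.0031
Node u (S = 172.5): V_u = 1/1.09·[0.2545·167.0069 + 0.7455·72.1319] = 88.3320
Node d (S = 109.2): V_d = 1/1.09·[0.2545·72.1319 + 0.7455·13.0031] = 25.7377
Node 0 (S = 115): V_0 = 1/1.09·[0.2545·88.3320 + 0.7455·25.7377] = 38.2301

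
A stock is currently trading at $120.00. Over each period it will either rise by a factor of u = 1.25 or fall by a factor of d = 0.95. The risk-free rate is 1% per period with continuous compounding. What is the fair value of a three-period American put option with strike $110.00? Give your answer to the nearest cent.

Risk-neutral probability p = (e^0.01 − 0.95)/(1.25 − 0.95) = 0.0601/0.3000 = 0.2002
Terminal stock prices: S_uuu = 234.4, S_uud = 178.1, S_udd = 135.4, S_ddd = 102.9
Terminal payoffs (K − S): max(-124.4, 0) = 0, max(-68.12, 0) = 0, max(-25.38, 0) = 0, max(7.115, 0) = 7.115
Node uu (S = 187.5): continuation = e^(−0.01)·[0.2002·0.0000 + 0.7998·0.0000] = 0.0000; exercise value = 0.0000 ≤ continuation, so V_uu = 0.0000
Node ud (S = 142.5): continuation = e^(−0.01)·[0.2002·0.0000 + 0.7998·0.0000] = 0.0000; exercise value = 0.0000 ≤ continuation, so V_ud = 0.0000
Node dd (S = 108.3): continuation = e^(−0.01)·[0.2002·0.0000 + 0.7998·7.1150] = 5.6342; exercise value = 1.7000 ≤ continuation, so V_dd = 5.6342
Node u (S = 150): continuation = e^(−0.01)·[0.2002·0.0000 + 0.7998·0.0000] = 0.0000; exercise value = 0.0000 ≤ continuation, so V_u = 0.0000
Node d (S = 114): continuation = e^(−0.01)·[0.2002·0.0000 + 0.7998·5.6342] = 4.4616; exercise value = 0.0000 ≤ continuation, so V_d = 4.4616
Node 0 (S = 120): continuation = e^(−0.01)·[0.2002·0.0000 + 0.7998·4.4616] = 3.5330; exercise value = 0.0000 ≤ continuation, so V_0 = 3.5330

$3.53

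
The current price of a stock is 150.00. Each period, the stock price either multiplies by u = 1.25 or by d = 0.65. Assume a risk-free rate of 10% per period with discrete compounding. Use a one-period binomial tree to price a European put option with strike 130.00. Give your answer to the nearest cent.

Risk-neutral probability p = (1 + 0.1 − 0.65)/(1.25 − 0.65) = 0.4500/0.6000 = 0.7500
Terminal stock prices: S_u = 187.5, S_d = 97.5
Terminal payoffs (K − S): max(-57.5, 0) = 0, max(32.5, 0) = 32.5
Node 0 (S = 150): V_0 = 1/1.1·[0.7500·0.0000 + 0.2500·32.5000] = 7.3864

7.39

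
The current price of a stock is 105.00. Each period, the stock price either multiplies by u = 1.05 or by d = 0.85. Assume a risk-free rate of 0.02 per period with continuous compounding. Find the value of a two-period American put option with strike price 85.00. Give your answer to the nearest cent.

Risk-neutral probability p = (e^0.02 − 0.85)/(1.05 − 0.85) = 0.1702/0.2000 = 0.8510
Terminal stock prices: S_uu = 115.8, S_ud = 93.71, S_dd = 75.86
Terminal payoffs (K − S): max(-30.76, 0) = 0, max(-8.712, 0) = 0, max(9.138, 0) = 9.138
Node u (S = 110.2): continuation = e^(−0.02)·[0.8510·0.0000 + 0.1490·0.0000] = 0.0000; exercise value = 0.0000 ≤ continuation, so V_u = 0.0000
Node d (S = 89.25): continuation = e^(−0.02)·[0.8510·0.0000 + 0.1490·9.1375] = 1.3345; exercise value = 0.0000 ≤ continuation, so V_d = 1.3345
Node 0 (S = 105): continuation = e^(−0.02)·[0.8510·0.0000 + 0.1490·1.3345] = 0.1949; exercise value = 0.0000 ≤ continuation, so V_0 = 0.1949

0.19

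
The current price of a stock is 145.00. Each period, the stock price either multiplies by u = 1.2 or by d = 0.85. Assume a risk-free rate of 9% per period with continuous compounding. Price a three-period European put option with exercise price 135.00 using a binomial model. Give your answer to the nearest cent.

Risk-neutral probability p = (e^0.09 − 0.85)/(1.2 − 0.85) = 0.2442/0.3500 = 0.6976
Terminal stock prices: S_uuu = 250.6, S_uud = 177.5, S_udd = 125.7, S_ddd = 89.05
Terminal payoffs (K − S): max(-115.6, 0) = 0, max(-42.48, 0) = 0, max(9.285, 0) = 9.285, max(45.95, 0) = 45.95
Node uu (S = 208.8): V_uu = e^(−0.09)·[0.6976·0.0000 + 0.3024·0.0000] = 0.0000
Node ud (S = 147.9): V_ud = e^(−0.09)·[0.6976·0.0000 + 0.3024·9.2850] = 2.5658
Node dd (S = 104.8): V_dd = e^(−0.09)·[0.6976·9.2850 + 0.3024·45.9519] = 18.6182
Node u (S = 174): V_u = e^(−0.09)·[0.6976·0.0000 + 0.3024·2.5658] = 0.7090
Node d (S = 123.2): V_d = e^(−0.09)·[0.6976·2.5658 + 0.3024·18.6182] = 6.7808
Node 0 (S = 145): V_0 = e^(−0.09)·[0.6976·0.7090 + 0.3024·6.7808] = 2.3258

2.33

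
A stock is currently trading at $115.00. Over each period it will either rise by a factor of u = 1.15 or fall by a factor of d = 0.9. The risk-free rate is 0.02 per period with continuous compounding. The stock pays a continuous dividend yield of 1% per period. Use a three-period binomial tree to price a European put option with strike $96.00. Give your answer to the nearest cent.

$2.01

Per-period risk-free factor R = e^0.02 = 1.0202; dividend-adjusted growth = e^(0.02−0.01) = 1.0101.
Risk-neutral probability p = (1.0101 − 0.9)/(1.15 − 0.9) = 0.1101/0.2500 = 0.4402
Terminal stock prices: S_uuu = 174.9, S_uud = 136.9, S_udd = 107.1, S_ddd = 83.84
Terminal payoffs (K − S): max(-78.9, 0) = 0, max(-40.88, 0) = 0, max(-11.12, 0) = 0, max(12.16, 0) = 12.16
Node uu (S = 152.1): V_uu = e^(−0.02)·[0.4402·0.0000 + 0.5598·0.0000] = 0.0000
Node ud (S = 119): V_ud = e^(−0.02)·[0.4402·0.0000 + 0.5598·0.0000] = 0.0000
Node dd (S = 93.15): V_dd = e^(−0.02)·[0.4402·0.0000 + 0.5598·12.1650] = 6.6751
Node u (S = 132.2): V_u = e^(−0.02)·[0.4402·0.0000 + 0.5598·0.0000] = 0.0000
Node d (S = 103.5): V_d = e^(−0.02)·[0.4402·0.0000 + 0.5598·6.6751] = 3.6627
Node 0 (S = 115): V_0 = e^(−0.02)·[0.4402·0.0000 + 0.5598·3.6627] = 2.0098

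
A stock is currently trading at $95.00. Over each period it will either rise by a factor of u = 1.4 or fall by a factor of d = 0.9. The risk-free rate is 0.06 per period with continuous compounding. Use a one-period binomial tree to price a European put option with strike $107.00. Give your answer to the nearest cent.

$13.69

Risk-neutral probability p = (e^0.06 − 0.9)/(1.4 − 0.9) = 0.1618/0.5000 = 0.3237
Terminal stock prices: S_u = 133, S_d = 85.5
Terminal payoffs (K − S): max(-26, 0) = 0, max(21.5, 0) = 21.5
Node 0 (S = 95): V_0 = e^(−0.06)·[0.3237·0.0000 + 0.6763·21.5000] = 13.6942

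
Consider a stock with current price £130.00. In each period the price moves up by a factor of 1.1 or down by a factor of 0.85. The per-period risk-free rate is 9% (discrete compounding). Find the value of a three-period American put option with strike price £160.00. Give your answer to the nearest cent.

Risk-neutral probability p = (1 + 0.09 − 0.85)/(1.1 − 0.85) = 0.2400/0.2500 = 0.9600
Terminal stock prices: S_uuu = 173, S_uud = 133.7, S_udd = 103.3, S_ddd = 79.84
Terminal payoffs (K − S): max(-13.03, 0) = 0, max(26.29, 0) = 26.29, max(56.68, 0) = 56.68, max(80.16, 0) = 80.16
Node uu (S = 157.3): continuation = 1/1.09·[0.9600·0.0000 + 0.0400·26.2950] = 0.9650; exercise value = 2.7000 > continuation, so V_uu = 2.7000 (exercise)
Node ud (S = 121.5): continuation = 1/1.09·[0.9600·26.2950 + 0.0400·56.6825] = 25.2390; exercise value = 38.4500 > continuation, so V_ud = 38.4500 (exercise)
Node dd (S = 93.92): continuation = 1/1.09·[0.9600·56.6825 + 0.0400·80.1638] = 52.8640; exercise value = 66.0750 > continuation, so V_dd = 66.0750 (exercise)
Node u (S = 143): continuation = 1/1.09·[0.9600·2.7000 + 0.0400·38.4500] = 3.7890; exercise value = 17.0000 > continuation, so V_u = 17.0000 (exercise)
Node d (S = 110.5): continuation = 1/1.09·[0.9600·38.4500 + 0.0400·66.0750] = 36.2890; exercise value = 49.5000 > continuation, so V_d = 49.5000 (exercise)
Node 0 (S = 130): continuation = 1/1.09·[0.9600·17.0000 + 0.0400·49.5000] = 16.7890; exercise value = 30.0000 > continuation, so V_0 = 30.0000 (exercise)

£30.00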